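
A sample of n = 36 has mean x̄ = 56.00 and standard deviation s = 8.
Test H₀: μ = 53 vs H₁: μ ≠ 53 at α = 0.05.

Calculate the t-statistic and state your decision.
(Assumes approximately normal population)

Answer: t = 2.2501, reject H₀

Derivation:
df = n - 1 = 35
SE = s/√n = 8/√36 = 1.3333
t = (x̄ - μ₀)/SE = (56.00 - 53)/1.3333 = 2.2501
Critical value: t_{0.025,35} = ±2.030
p-value ≈ 0.0308
Decision: reject H₀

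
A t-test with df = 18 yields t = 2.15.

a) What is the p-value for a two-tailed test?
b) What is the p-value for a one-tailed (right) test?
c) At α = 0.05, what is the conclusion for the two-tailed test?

Answer: a) 0.0454, b) 0.0227, c) reject H₀

Derivation:
Using t-distribution with df = 18:
a) Two-tailed: p = 2×P(T > 2.15) = 0.0454
b) One-tailed: p = P(T > 2.15) = 0.0227
c) 0.0454 < 0.05, reject H₀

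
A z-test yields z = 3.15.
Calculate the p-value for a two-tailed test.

Answer: p-value ≈ 0.0016

Derivation:
For z = 3.15:
p = 2×P(Z > |3.15|) = 2×(1 - Φ(3.15)) = 0.0016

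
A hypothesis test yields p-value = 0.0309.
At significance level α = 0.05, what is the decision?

Compare p-value to α:
0.0309 < 0.05
Decision: reject H₀

Answer: reject H₀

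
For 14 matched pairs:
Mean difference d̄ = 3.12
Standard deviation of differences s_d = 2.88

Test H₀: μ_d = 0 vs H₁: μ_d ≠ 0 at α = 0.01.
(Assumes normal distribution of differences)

Answer: t = 4.0535, reject H₀

Derivation:
df = n - 1 = 13
SE = s_d/√n = 2.88/√14 = 0.7697
t = d̄/SE = 3.12/0.7697 = 4.0535
Critical value: t_{0.005,13} = ±3.012
p-value ≈ 0.0014
Decision: reject H₀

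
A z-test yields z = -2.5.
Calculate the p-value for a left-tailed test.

For z = -2.5:
p = P(Z < -2.5) = Φ(-2.5) = 0.0062

Answer: p-value ≈ 0.0062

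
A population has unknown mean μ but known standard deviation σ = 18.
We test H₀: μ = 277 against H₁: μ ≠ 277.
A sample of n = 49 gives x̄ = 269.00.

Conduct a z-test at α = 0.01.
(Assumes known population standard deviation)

Answer: z = -3.1111, reject H₀

Derivation:
Standard error: SE = σ/√n = 18/√49 = 2.5714
z-statistic: z = (x̄ - μ₀)/SE = (269.00 - 277)/2.5714 = -3.1111
Critical value: ±2.576
p-value = 0.0019
Decision: reject H₀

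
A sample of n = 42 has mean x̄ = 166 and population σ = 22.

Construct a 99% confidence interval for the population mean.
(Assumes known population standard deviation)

Confidence level: 99%, α = 0.01
z_0.005 = 2.576
SE = σ/√n = 22/√42 = 3.3947
Margin of error = 2.576 × 3.3947 = 8.7447
CI: x̄ ± margin = 166 ± 8.7447
CI: (157.2553, 174.7447)

Answer: (157.2553, 174.7447)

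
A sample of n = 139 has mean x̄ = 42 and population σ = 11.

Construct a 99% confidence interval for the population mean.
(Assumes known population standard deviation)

Confidence level: 99%, α = 0.01
z_0.005 = 2.576
SE = σ/√n = 11/√139 = 0.9330
Margin of error = 2.576 × 0.9330 = 2.4034
CI: x̄ ± margin = 42 ± 2.4034
CI: (39.5966, 44.4034)

Answer: (39.5966, 44.4034)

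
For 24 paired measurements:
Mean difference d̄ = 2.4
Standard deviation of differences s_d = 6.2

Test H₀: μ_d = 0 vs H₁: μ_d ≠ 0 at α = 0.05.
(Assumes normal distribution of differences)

df = n - 1 = 23
SE = s_d/√n = 6.2/√24 = 1.2656
t = d̄/SE = 2.4/1.2656 = 1.8963
Critical value: t_{0.025,23} = ±2.069
p-value ≈ 0.0706
Decision: fail to reject H₀

Answer: t = 1.8963, fail to reject H₀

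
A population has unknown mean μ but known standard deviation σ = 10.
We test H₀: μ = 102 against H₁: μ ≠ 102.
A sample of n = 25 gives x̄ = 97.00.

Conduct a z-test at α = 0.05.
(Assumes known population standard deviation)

Standard error: SE = σ/√n = 10/√25 = 2.0000
z-statistic: z = (x̄ - μ₀)/SE = (97.00 - 102)/2.0000 = -2.5000
Critical value: ±1.960
p-value = 0.0124
Decision: reject H₀

Answer: z = -2.5000, reject H₀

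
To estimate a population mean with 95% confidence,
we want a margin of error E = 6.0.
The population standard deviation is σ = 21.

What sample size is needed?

Answer: n = 48

Derivation:
z_0.025 = 1.960
n = (z×σ/E)² = (1.960×21/6.0)²
n = 47.0596
Round up: n = 48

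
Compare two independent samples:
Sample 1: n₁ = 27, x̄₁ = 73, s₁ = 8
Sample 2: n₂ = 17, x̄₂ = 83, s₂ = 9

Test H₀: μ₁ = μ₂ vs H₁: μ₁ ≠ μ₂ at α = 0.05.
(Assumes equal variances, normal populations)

Pooled variance: s²_p = [26×8² + 16×9²]/(42) = 70.4762
s_p = 8.3950
SE = s_p×√(1/n₁ + 1/n₂) = 8.3950×√(1/27 + 1/17) = 2.5992
t = (x̄₁ - x̄₂)/SE = (73 - 83)/2.5992 = -3.8473
df = 42, t-critical = ±2.018
Decision: reject H₀

Answer: t = -3.8473, reject H₀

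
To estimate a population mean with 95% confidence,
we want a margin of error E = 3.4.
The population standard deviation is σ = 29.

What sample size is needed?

z_0.025 = 1.960
n = (z×σ/E)² = (1.960×29/3.4)²
n = 279.4797
Round up: n = 280

Answer: n = 280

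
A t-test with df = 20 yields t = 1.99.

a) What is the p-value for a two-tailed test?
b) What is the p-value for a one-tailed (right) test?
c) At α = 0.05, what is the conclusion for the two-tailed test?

Answer: a) 0.0604, b) 0.0302, c) fail to reject H₀

Derivation:
Using t-distribution with df = 20:
a) Two-tailed: p = 2×P(T > 1.99) = 0.0604
b) One-tailed: p = P(T > 1.99) = 0.0302
c) 0.0604 ≥ 0.05, fail to reject H₀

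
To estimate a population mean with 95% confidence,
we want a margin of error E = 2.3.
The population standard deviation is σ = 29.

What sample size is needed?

z_0.025 = 1.960
n = (z×σ/E)² = (1.960×29/2.3)²
n = 610.7345
Round up: n = 611

Answer: n = 611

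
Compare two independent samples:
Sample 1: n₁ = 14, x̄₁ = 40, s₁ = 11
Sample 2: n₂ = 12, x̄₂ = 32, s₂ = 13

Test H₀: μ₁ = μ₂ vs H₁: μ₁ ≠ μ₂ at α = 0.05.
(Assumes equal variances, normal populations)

Answer: t = 1.7005, fail to reject H₀

Derivation:
Pooled variance: s²_p = [13×11² + 11×13²]/(24) = 143.0000
s_p = 11.9583
SE = s_p×√(1/n₁ + 1/n₂) = 11.9583×√(1/14 + 1/12) = 4.7044
t = (x̄₁ - x̄₂)/SE = (40 - 32)/4.7044 = 1.7005
df = 24, t-critical = ±2.064
Decision: fail to reject H₀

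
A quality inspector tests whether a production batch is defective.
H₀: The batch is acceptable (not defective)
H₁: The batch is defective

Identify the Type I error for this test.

Answer: Rejecting an acceptable batch

Derivation:
Type I error: rejecting H₀ when it is actually true (false positive).
Type II error: failing to reject H₀ when H₁ is actually true (false negative).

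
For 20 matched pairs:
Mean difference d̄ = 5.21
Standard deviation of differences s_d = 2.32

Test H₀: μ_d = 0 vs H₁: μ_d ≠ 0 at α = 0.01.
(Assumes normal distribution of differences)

Answer: t = 10.0424, reject H₀

Derivation:
df = n - 1 = 19
SE = s_d/√n = 2.32/√20 = 0.5188
t = d̄/SE = 5.21/0.5188 = 10.0424
Critical value: t_{0.005,19} = ±2.861
p-value < 0.0001
Decision: reject H₀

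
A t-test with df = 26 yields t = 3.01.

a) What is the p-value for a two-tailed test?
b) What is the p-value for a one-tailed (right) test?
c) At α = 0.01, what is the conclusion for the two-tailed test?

Using t-distribution with df = 26:
a) Two-tailed: p = 2×P(T > 3.01) = 0.0057
b) One-tailed: p = P(T > 3.01) = 0.0029
c) 0.0057 < 0.01, reject H₀

Answer: a) 0.0057, b) 0.0029, c) reject H₀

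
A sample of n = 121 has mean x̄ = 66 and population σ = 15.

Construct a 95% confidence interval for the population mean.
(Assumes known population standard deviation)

Answer: (63.3273, 68.6727)

Derivation:
Confidence level: 95%, α = 0.05
z_0.025 = 1.960
SE = σ/√n = 15/√121 = 1.3636
Margin of error = 1.960 × 1.3636 = 2.6727
CI: x̄ ± margin = 66 ± 2.6727
CI: (63.3273, 68.6727)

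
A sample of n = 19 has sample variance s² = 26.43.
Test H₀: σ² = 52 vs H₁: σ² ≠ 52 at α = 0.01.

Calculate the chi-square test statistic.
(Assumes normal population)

df = n - 1 = 18
χ² = (n-1)s²/σ₀² = 18×26.43/52 = 9.1488
Critical values: χ²_{0.995,18} = 6.265, χ²_{0.005,18} = 37.156
Rejection region: χ² < 6.265 or χ² > 37.156
Decision: fail to reject H₀

Answer: χ² = 9.1488, fail to reject H₀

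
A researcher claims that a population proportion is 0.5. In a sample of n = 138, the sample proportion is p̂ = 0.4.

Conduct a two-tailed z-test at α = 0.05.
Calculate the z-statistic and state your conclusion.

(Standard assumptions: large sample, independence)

Answer: z = -2.3495, reject H₀

Derivation:
H₀: p = 0.5, H₁: p ≠ 0.5
Standard error: SE = √(p₀(1-p₀)/n) = √(0.5×0.5/138) = 0.042563
z-statistic: z = (p̂ - p₀)/SE = (0.4 - 0.5)/0.042563 = -2.3495
Critical value: z_0.025 = ±1.960
p-value = 0.0188
Decision: reject H₀ at α = 0.05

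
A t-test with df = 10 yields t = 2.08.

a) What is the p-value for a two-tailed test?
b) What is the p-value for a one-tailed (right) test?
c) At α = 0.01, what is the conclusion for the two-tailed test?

Using t-distribution with df = 10:
a) Two-tailed: p = 2×P(T > 2.08) = 0.0642
b) One-tailed: p = P(T > 2.08) = 0.0321
c) 0.0642 ≥ 0.01, fail to reject H₀

Answer: a) 0.0642, b) 0.0321, c) fail to reject H₀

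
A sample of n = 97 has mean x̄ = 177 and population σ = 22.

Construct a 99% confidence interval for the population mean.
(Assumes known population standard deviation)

Confidence level: 99%, α = 0.01
z_0.005 = 2.576
SE = σ/√n = 22/√97 = 2.2338
Margin of error = 2.576 × 2.2338 = 5.7543
CI: x̄ ± margin = 177 ± 5.7543
CI: (171.2457, 182.7543)

Answer: (171.2457, 182.7543)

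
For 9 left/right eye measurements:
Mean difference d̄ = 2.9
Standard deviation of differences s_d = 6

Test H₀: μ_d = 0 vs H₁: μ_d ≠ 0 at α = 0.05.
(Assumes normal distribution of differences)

df = n - 1 = 8
SE = s_d/√n = 6/√9 = 2.0000
t = d̄/SE = 2.9/2.0000 = 1.4500
Critical value: t_{0.025,8} = ±2.306
p-value ≈ 0.1851
Decision: fail to reject H₀

Answer: t = 1.4500, fail to reject H₀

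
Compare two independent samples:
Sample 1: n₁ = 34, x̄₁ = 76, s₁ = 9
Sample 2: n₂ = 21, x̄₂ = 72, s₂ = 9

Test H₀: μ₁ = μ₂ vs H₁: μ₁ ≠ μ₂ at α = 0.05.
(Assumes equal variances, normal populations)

Pooled variance: s²_p = [33×9² + 20×9²]/(53) = 81.0000
s_p = 9.0000
SE = s_p×√(1/n₁ + 1/n₂) = 9.0000×√(1/34 + 1/21) = 2.4979
t = (x̄₁ - x̄₂)/SE = (76 - 72)/2.4979 = 1.6013
df = 53, t-critical = ±2.006
Decision: fail to reject H₀

Answer: t = 1.6013, fail to reject H₀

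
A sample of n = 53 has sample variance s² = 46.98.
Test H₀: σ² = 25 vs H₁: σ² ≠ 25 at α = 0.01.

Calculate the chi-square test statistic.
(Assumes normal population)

Answer: χ² = 97.7184, reject H₀

Derivation:
df = n - 1 = 52
χ² = (n-1)s²/σ₀² = 52×46.98/25 = 97.7184
Critical values: χ²_{0.995,52} = 29.481, χ²_{0.005,52} = 82.001
Rejection region: χ² < 29.481 or χ² > 82.001
Decision: reject H₀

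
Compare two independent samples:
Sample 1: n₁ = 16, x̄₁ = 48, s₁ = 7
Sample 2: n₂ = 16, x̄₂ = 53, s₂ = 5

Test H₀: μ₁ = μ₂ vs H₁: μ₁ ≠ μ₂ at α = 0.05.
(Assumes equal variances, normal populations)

Pooled variance: s²_p = [15×7² + 15×5²]/(30) = 37.0000
s_p = 6.0828
SE = s_p×√(1/n₁ + 1/n₂) = 6.0828×√(1/16 + 1/16) = 2.1506
t = (x̄₁ - x̄₂)/SE = (48 - 53)/2.1506 = -2.3249
df = 30, t-critical = ±2.042
Decision: reject H₀

Answer: t = -2.3249, reject H₀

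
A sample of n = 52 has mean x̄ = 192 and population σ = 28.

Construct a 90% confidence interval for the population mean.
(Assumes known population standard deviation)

Answer: (185.6126, 198.3874)

Derivation:
Confidence level: 90%, α = 0.1
z_0.05 = 1.645
SE = σ/√n = 28/√52 = 3.8829
Margin of error = 1.645 × 3.8829 = 6.3874
CI: x̄ ± margin = 192 ± 6.3874
CI: (185.6126, 198.3874)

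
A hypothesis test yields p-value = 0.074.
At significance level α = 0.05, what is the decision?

Compare p-value to α:
0.074 ≥ 0.05
Decision: fail to reject H₀

Answer: fail to reject H₀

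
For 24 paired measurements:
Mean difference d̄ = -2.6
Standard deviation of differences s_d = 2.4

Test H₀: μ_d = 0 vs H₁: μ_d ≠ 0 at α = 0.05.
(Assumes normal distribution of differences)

df = n - 1 = 23
SE = s_d/√n = 2.4/√24 = 0.4899
t = d̄/SE = -2.6/0.4899 = -5.3072
Critical value: t_{0.025,23} = ±2.069
p-value < 0.0001
Decision: reject H₀

Answer: t = -5.3072, reject H₀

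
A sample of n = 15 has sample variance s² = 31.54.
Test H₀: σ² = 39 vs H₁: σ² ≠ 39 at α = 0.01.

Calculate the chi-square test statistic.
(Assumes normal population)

df = n - 1 = 14
χ² = (n-1)s²/σ₀² = 14×31.54/39 = 11.3221
Critical values: χ²_{0.995,14} = 4.075, χ²_{0.005,14} = 31.319
Rejection region: χ² < 4.075 or χ² > 31.319
Decision: fail to reject H₀

Answer: χ² = 11.3221, fail to reject H₀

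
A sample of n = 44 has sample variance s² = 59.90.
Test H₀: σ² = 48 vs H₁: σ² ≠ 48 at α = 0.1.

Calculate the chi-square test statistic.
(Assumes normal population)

Answer: χ² = 53.6604, fail to reject H₀

Derivation:
df = n - 1 = 43
χ² = (n-1)s²/σ₀² = 43×59.90/48 = 53.6604
Critical values: χ²_{0.95,43} = 28.965, χ²_{0.05,43} = 59.304
Rejection region: χ² < 28.965 or χ² > 59.304
Decision: fail to reject H₀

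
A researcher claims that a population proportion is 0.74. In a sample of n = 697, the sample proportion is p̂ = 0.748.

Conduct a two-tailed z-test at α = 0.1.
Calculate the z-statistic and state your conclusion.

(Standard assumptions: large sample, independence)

Answer: z = 0.4815, fail to reject H₀

Derivation:
H₀: p = 0.74, H₁: p ≠ 0.74
Standard error: SE = √(p₀(1-p₀)/n) = √(0.74×0.26/697) = 0.016614
z-statistic: z = (p̂ - p₀)/SE = (0.748 - 0.74)/0.016614 = 0.4815
Critical value: z_0.05 = ±1.645
p-value = 0.6302
Decision: fail to reject H₀ at α = 0.1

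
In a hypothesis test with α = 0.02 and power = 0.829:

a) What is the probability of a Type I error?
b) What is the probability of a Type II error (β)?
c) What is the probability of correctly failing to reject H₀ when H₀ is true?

Answer: a) 0.02, b) 0.171, c) 0.98

Derivation:
a) Type I error probability = α = 0.02
b) Power = P(reject H₀ | H₁ true) = 1 - β = 0.829, so Type II error probability = β = 1 - Power = 0.171
c) P(fail to reject H₀ | H₀ true) = 1 - α = 0.98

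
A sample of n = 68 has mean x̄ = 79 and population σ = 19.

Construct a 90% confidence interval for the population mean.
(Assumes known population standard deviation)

Answer: (75.2098, 82.7902)

Derivation:
Confidence level: 90%, α = 0.1
z_0.05 = 1.645
SE = σ/√n = 19/√68 = 2.3041
Margin of error = 1.645 × 2.3041 = 3.7902
CI: x̄ ± margin = 79 ± 3.7902
CI: (75.2098, 82.7902)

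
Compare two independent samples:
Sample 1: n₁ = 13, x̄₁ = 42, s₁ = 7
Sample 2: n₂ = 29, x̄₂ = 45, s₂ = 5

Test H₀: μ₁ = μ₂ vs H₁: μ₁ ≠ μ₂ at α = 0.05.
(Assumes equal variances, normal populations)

Pooled variance: s²_p = [12×7² + 28×5²]/(40) = 32.2000
s_p = 5.6745
SE = s_p×√(1/n₁ + 1/n₂) = 5.6745×√(1/13 + 1/29) = 1.8940
t = (x̄₁ - x̄₂)/SE = (42 - 45)/1.8940 = -1.5839
df = 40, t-critical = ±2.021
Decision: fail to reject H₀

Answer: t = -1.5839, fail to reject H₀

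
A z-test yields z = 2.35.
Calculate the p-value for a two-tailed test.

For z = 2.35:
p = 2×P(Z > |2.35|) = 2×(1 - Φ(2.35)) = 0.0188

Answer: p-value ≈ 0.0188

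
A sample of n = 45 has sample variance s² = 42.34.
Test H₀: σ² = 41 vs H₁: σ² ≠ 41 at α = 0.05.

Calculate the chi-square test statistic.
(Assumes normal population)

df = n - 1 = 44
χ² = (n-1)s²/σ₀² = 44×42.34/41 = 45.4380
Critical values: χ²_{0.975,44} = 27.575, χ²_{0.025,44} = 64.201
Rejection region: χ² < 27.575 or χ² > 64.201
Decision: fail to reject H₀

Answer: χ² = 45.4380, fail to reject H₀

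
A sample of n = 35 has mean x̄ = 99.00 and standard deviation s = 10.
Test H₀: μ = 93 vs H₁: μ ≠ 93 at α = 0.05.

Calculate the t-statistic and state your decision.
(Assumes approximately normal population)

Answer: t = 3.5497, reject H₀

Derivation:
df = n - 1 = 34
SE = s/√n = 10/√35 = 1.6903
t = (x̄ - μ₀)/SE = (99.00 - 93)/1.6903 = 3.5497
Critical value: t_{0.025,34} = ±2.032
p-value ≈ 0.0012
Decision: reject H₀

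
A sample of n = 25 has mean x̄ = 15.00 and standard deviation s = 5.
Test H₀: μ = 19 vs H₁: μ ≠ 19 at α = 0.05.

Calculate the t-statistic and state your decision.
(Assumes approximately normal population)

Answer: t = -4.0000, reject H₀

Derivation:
df = n - 1 = 24
SE = s/√n = 5/√25 = 1.0000
t = (x̄ - μ₀)/SE = (15.00 - 19)/1.0000 = -4.0000
Critical value: t_{0.025,24} = ±2.064
p-value ≈ 0.0005
Decision: reject H₀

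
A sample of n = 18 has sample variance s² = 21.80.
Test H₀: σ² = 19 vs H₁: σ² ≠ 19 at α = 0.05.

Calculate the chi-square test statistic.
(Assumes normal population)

df = n - 1 = 17
χ² = (n-1)s²/σ₀² = 17×21.80/19 = 19.5053
Critical values: χ²_{0.975,17} = 7.564, χ²_{0.025,17} = 30.191
Rejection region: χ² < 7.564 or χ² > 30.191
Decision: fail to reject H₀

Answer: χ² = 19.5053, fail to reject H₀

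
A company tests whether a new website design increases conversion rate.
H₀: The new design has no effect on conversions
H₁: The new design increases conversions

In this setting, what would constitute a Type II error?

Answer: Keeping the old design when the new one would have increased conversions

Derivation:
Type I error (α): Rejecting H₀ when H₀ is true
Type II error (β): Failing to reject H₀ when H₁ is true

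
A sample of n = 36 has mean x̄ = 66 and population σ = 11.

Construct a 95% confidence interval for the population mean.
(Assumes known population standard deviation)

Answer: (62.4067, 69.5933)

Derivation:
Confidence level: 95%, α = 0.05
z_0.025 = 1.960
SE = σ/√n = 11/√36 = 1.8333
Margin of error = 1.960 × 1.8333 = 3.5933
CI: x̄ ± margin = 66 ± 3.5933
CI: (62.4067, 69.5933)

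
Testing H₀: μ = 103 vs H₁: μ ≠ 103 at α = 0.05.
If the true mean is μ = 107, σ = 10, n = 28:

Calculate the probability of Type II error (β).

SE = σ/√n = 10/√28 = 1.8898
Critical values: μ₀ ± z_0.025×SE = 103 ± 1.960×1.8898
Acceptance region: (99.2960, 106.7040)
Under H₁ (μ = 107): z_high = (106.7040 - 107)/1.8898 = -0.1566, z_low = (99.2960 - 107)/1.8898 = -4.0766
β = P(not reject | H₁) = Φ(-0.1566) - Φ(-4.0766) ≈ 0.4378

Answer: β ≈ 0.4378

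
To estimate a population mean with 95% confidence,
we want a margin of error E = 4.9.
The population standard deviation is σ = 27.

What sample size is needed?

z_0.025 = 1.960
n = (z×σ/E)² = (1.960×27/4.9)²
n = 116.6400
Round up: n = 117

Answer: n = 117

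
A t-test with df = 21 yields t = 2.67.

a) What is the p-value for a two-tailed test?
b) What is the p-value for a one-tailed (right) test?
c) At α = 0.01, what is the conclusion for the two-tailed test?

Answer: a) 0.0143, b) 0.0072, c) fail to reject H₀

Derivation:
Using t-distribution with df = 21:
a) Two-tailed: p = 2×P(T > 2.67) = 0.0143
b) One-tailed: p = P(T > 2.67) = 0.0072
c) 0.0143 ≥ 0.01, fail to reject H₀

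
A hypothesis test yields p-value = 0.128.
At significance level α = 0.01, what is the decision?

Answer: fail to reject H₀

Derivation:
Compare p-value to α:
0.128 ≥ 0.01
Decision: fail to reject H₀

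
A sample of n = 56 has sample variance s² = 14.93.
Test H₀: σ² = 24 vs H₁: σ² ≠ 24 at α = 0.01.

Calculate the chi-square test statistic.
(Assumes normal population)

df = n - 1 = 55
χ² = (n-1)s²/σ₀² = 55×14.93/24 = 34.2146
Critical values: χ²_{0.995,55} = 31.735, χ²_{0.005,55} = 85.749
Rejection region: χ² < 31.735 or χ² > 85.749
Decision: fail to reject H₀

Answer: χ² = 34.2146, fail to reject H₀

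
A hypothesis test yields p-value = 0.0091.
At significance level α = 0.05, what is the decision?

Answer: reject H₀

Derivation:
Compare p-value to α:
0.0091 < 0.05
Decision: reject H₀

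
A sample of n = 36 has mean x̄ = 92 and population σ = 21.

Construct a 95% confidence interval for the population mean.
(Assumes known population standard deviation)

Answer: (85.1400, 98.8600)

Derivation:
Confidence level: 95%, α = 0.05
z_0.025 = 1.960
SE = σ/√n = 21/√36 = 3.5000
Margin of error = 1.960 × 3.5000 = 6.8600
CI: x̄ ± margin = 92 ± 6.8600
CI: (85.1400, 98.8600)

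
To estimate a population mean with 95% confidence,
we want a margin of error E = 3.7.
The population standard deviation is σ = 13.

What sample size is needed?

z_0.025 = 1.960
n = (z×σ/E)² = (1.960×13/3.7)²
n = 47.4237
Round up: n = 48

Answer: n = 48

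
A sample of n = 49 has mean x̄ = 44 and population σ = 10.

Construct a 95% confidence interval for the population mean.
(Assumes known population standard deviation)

Confidence level: 95%, α = 0.05
z_0.025 = 1.960
SE = σ/√n = 10/√49 = 1.4286
Margin of error = 1.960 × 1.4286 = 2.8001
CI: x̄ ± margin = 44 ± 2.8001
CI: (41.1999, 46.8001)

Answer: (41.1999, 46.8001)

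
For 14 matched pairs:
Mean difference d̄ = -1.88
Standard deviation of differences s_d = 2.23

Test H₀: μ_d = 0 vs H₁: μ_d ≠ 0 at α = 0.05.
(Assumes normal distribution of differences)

Answer: t = -3.1544, reject H₀

Derivation:
df = n - 1 = 13
SE = s_d/√n = 2.23/√14 = 0.5960
t = d̄/SE = -1.88/0.5960 = -3.1544
Critical value: t_{0.025,13} = ±2.160
p-value ≈ 0.0076
Decision: reject H₀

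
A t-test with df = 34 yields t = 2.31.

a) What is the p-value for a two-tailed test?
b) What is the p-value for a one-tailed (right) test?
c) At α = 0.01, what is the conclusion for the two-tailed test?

Using t-distribution with df = 34:
a) Two-tailed: p = 2×P(T > 2.31) = 0.0271
b) One-tailed: p = P(T > 2.31) = 0.0135
c) 0.0271 ≥ 0.01, fail to reject H₀

Answer: a) 0.0271, b) 0.0135, c) fail to reject H₀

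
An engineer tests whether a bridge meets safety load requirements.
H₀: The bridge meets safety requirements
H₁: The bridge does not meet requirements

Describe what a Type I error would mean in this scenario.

Answer: Unnecessarily closing a safe bridge for repairs

Derivation:
A Type I error (probability α) occurs when we reject a true H₀.
A Type II error (probability β) occurs when we fail to reject a false H₀.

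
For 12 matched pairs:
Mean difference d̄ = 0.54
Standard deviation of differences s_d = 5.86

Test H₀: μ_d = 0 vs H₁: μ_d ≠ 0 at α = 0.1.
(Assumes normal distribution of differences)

df = n - 1 = 11
SE = s_d/√n = 5.86/√12 = 1.6916
t = d̄/SE = 0.54/1.6916 = 0.3192
Critical value: t_{0.05,11} = ±1.796
p-value ≈ 0.7556
Decision: fail to reject H₀

Answer: t = 0.3192, fail to reject H₀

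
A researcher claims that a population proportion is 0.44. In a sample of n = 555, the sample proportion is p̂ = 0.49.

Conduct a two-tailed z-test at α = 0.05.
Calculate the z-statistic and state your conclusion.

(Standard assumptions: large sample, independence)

Answer: z = 2.3730, reject H₀

Derivation:
H₀: p = 0.44, H₁: p ≠ 0.44
Standard error: SE = √(p₀(1-p₀)/n) = √(0.44×0.56/555) = 0.021070
z-statistic: z = (p̂ - p₀)/SE = (0.49 - 0.44)/0.021070 = 2.3730
Critical value: z_0.025 = ±1.960
p-value = 0.0176
Decision: reject H₀ at α = 0.05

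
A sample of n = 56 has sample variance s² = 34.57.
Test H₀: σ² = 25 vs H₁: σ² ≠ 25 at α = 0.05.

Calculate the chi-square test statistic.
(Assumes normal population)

df = n - 1 = 55
χ² = (n-1)s²/σ₀² = 55×34.57/25 = 76.0540
Critical values: χ²_{0.975,55} = 36.398, χ²_{0.025,55} = 77.380
Rejection region: χ² < 36.398 or χ² > 77.380
Decision: fail to reject H₀

Answer: χ² = 76.0540, fail to reject H₀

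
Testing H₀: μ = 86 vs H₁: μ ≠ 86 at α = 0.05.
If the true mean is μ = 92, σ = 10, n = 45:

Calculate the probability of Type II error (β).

Answer: β ≈ 0.0195

Derivation:
SE = σ/√n = 10/√45 = 1.4907
Critical values: μ₀ ± z_0.025×SE = 86 ± 1.960×1.4907
Acceptance region: (83.0782, 88.9218)
Under H₁ (μ = 92): z_high = (88.9218 - 92)/1.4907 = -2.0649, z_low = (83.0782 - 92)/1.4907 = -5.9850
β = P(not reject | H₁) = Φ(-2.0649) - Φ(-5.9850) ≈ 0.0195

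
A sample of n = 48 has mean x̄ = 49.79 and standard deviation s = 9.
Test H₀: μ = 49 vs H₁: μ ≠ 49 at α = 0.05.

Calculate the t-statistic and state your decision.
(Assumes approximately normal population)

Answer: t = 0.6082, fail to reject H₀

Derivation:
df = n - 1 = 47
SE = s/√n = 9/√48 = 1.2990
t = (x̄ - μ₀)/SE = (49.79 - 49)/1.2990 = 0.6082
Critical value: t_{0.025,47} = ±2.012
p-value ≈ 0.5460
Decision: fail to reject H₀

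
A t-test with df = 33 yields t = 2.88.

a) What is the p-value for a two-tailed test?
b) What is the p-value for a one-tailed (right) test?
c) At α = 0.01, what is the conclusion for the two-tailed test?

Using t-distribution with df = 33:
a) Two-tailed: p = 2×P(T > 2.88) = 0.0069
b) One-tailed: p = P(T > 2.88) = 0.0035
c) 0.0069 < 0.01, reject H₀

Answer: a) 0.0069, b) 0.0035, c) reject H₀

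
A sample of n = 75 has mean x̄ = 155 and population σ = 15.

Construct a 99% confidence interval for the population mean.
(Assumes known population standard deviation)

Confidence level: 99%, α = 0.01
z_0.005 = 2.576
SE = σ/√n = 15/√75 = 1.7321
Margin of error = 2.576 × 1.7321 = 4.4619
CI: x̄ ± margin = 155 ± 4.4619
CI: (150.5381, 159.4619)

Answer: (150.5381, 159.4619)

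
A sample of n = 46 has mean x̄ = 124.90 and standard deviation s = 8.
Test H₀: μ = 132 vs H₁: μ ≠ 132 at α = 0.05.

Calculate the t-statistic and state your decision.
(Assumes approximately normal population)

df = n - 1 = 45
SE = s/√n = 8/√46 = 1.1795
t = (x̄ - μ₀)/SE = (124.90 - 132)/1.1795 = -6.0195
Critical value: t_{0.025,45} = ±2.014
p-value < 0.0001
Decision: reject H₀

Answer: t = -6.0195, reject H₀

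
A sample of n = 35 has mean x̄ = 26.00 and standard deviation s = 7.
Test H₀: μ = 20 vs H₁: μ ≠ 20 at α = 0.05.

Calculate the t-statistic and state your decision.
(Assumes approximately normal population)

df = n - 1 = 34
SE = s/√n = 7/√35 = 1.1832
t = (x̄ - μ₀)/SE = (26.00 - 20)/1.1832 = 5.0710
Critical value: t_{0.025,34} = ±2.032
p-value < 0.0001
Decision: reject H₀

Answer: t = 5.0710, reject H₀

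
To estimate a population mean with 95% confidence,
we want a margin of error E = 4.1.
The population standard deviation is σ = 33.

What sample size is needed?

z_0.025 = 1.960
n = (z×σ/E)² = (1.960×33/4.1)²
n = 248.8699
Round up: n = 249

Answer: n = 249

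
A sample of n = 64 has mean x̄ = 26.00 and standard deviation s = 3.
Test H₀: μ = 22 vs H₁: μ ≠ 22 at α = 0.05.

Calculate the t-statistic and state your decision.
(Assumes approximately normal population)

Answer: t = 10.6667, reject H₀

Derivation:
df = n - 1 = 63
SE = s/√n = 3/√64 = 0.3750
t = (x̄ - μ₀)/SE = (26.00 - 22)/0.3750 = 10.6667
Critical value: t_{0.025,63} = ±1.998
p-value < 0.0001
Decision: reject H₀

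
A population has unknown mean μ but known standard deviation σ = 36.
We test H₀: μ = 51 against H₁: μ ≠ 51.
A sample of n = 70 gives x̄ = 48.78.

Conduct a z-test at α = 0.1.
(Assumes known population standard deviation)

Standard error: SE = σ/√n = 36/√70 = 4.3028
z-statistic: z = (x̄ - μ₀)/SE = (48.78 - 51)/4.3028 = -0.5159
Critical value: ±1.645
p-value = 0.6059
Decision: fail to reject H₀

Answer: z = -0.5159, fail to reject H₀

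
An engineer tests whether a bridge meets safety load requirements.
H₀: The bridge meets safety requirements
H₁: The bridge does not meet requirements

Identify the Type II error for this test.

Answer: Declaring an unsafe bridge to be safe

Derivation:
A Type I error (probability α) occurs when we reject a true H₀.
A Type II error (probability β) occurs when we fail to reject a false H₀.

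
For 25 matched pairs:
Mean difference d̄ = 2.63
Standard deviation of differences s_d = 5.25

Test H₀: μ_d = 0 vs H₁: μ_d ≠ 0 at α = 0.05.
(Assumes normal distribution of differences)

df = n - 1 = 24
SE = s_d/√n = 5.25/√25 = 1.0500
t = d̄/SE = 2.63/1.0500 = 2.5048
Critical value: t_{0.025,24} = ±2.064
p-value ≈ 0.0194
Decision: reject H₀

Answer: t = 2.5048, reject H₀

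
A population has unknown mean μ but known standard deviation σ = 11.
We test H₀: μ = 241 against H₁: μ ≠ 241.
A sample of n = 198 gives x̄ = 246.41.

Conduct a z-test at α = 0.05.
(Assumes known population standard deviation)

Standard error: SE = σ/√n = 11/√198 = 0.7817
z-statistic: z = (x̄ - μ₀)/SE = (246.41 - 241)/0.7817 = 6.9208
Critical value: ±1.960
p-value < 0.0001
Decision: reject H₀

Answer: z = 6.9208, reject H₀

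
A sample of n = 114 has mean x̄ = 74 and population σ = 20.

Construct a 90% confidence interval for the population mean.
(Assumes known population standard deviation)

Answer: (70.9186, 77.0814)

Derivation:
Confidence level: 90%, α = 0.1
z_0.05 = 1.645
SE = σ/√n = 20/√114 = 1.8732
Margin of error = 1.645 × 1.8732 = 3.0814
CI: x̄ ± margin = 74 ± 3.0814
CI: (70.9186, 77.0814)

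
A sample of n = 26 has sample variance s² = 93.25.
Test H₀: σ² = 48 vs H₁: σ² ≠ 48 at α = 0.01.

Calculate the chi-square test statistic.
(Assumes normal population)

df = n - 1 = 25
χ² = (n-1)s²/σ₀² = 25×93.25/48 = 48.5677
Critical values: χ²_{0.995,25} = 10.520, χ²_{0.005,25} = 46.928
Rejection region: χ² < 10.520 or χ² > 46.928
Decision: reject H₀

Answer: χ² = 48.5677, reject H₀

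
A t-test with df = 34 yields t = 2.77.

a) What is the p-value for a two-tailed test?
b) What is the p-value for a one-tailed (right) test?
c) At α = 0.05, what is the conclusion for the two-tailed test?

Using t-distribution with df = 34:
a) Two-tailed: p = 2×P(T > 2.77) = 0.0090
b) One-tailed: p = P(T > 2.77) = 0.0045
c) 0.0090 < 0.05, reject H₀

Answer: a) 0.0090, b) 0.0045, c) reject H₀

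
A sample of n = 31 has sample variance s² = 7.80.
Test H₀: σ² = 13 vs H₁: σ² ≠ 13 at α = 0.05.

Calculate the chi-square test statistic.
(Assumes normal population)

Answer: χ² = 18.0000, fail to reject H₀

Derivation:
df = n - 1 = 30
χ² = (n-1)s²/σ₀² = 30×7.80/13 = 18.0000
Critical values: χ²_{0.975,30} = 16.791, χ²_{0.025,30} = 46.979
Rejection region: χ² < 16.791 or χ² > 46.979
Decision: fail to reject H₀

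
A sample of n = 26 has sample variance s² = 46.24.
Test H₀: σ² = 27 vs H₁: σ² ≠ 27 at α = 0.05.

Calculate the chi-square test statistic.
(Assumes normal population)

Answer: χ² = 42.8148, reject H₀

Derivation:
df = n - 1 = 25
χ² = (n-1)s²/σ₀² = 25×46.24/27 = 42.8148
Critical values: χ²_{0.975,25} = 13.120, χ²_{0.025,25} = 40.646
Rejection region: χ² < 13.120 or χ² > 40.646
Decision: reject H₀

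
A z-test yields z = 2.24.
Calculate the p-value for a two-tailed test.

For z = 2.24:
p = 2×P(Z > |2.24|) = 2×(1 - Φ(2.24)) = 0.0251

Answer: p-value ≈ 0.0251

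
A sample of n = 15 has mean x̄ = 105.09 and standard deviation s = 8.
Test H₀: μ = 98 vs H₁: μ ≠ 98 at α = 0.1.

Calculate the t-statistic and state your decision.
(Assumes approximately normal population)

Answer: t = 3.4324, reject H₀

Derivation:
df = n - 1 = 14
SE = s/√n = 8/√15 = 2.0656
t = (x̄ - μ₀)/SE = (105.09 - 98)/2.0656 = 3.4324
Critical value: t_{0.05,14} = ±1.761
p-value ≈ 0.0040
Decision: reject H₀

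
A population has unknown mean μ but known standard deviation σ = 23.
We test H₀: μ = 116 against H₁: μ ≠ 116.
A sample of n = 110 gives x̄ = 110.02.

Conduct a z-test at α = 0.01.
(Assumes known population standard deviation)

Standard error: SE = σ/√n = 23/√110 = 2.1930
z-statistic: z = (x̄ - μ₀)/SE = (110.02 - 116)/2.1930 = -2.7269
Critical value: ±2.576
p-value = 0.0064
Decision: reject H₀

Answer: z = -2.7269, reject H₀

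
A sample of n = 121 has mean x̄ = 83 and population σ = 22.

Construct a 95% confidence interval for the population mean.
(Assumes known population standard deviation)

Confidence level: 95%, α = 0.05
z_0.025 = 1.960
SE = σ/√n = 22/√121 = 2.0000
Margin of error = 1.960 × 2.0000 = 3.9200
CI: x̄ ± margin = 83 ± 3.9200
CI: (79.0800, 86.9200)

Answer: (79.0800, 86.9200)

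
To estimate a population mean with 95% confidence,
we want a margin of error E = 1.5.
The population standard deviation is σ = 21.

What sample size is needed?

Answer: n = 753

Derivation:
z_0.025 = 1.960
n = (z×σ/E)² = (1.960×21/1.5)²
n = 752.9536
Round up: n = 753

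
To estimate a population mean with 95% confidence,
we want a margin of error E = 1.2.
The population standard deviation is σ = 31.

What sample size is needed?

Answer: n = 2564

Derivation:
z_0.025 = 1.960
n = (z×σ/E)² = (1.960×31/1.2)²
n = 2563.7344
Round up: n = 2564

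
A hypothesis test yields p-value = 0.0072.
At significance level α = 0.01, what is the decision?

Answer: reject H₀

Derivation:
Compare p-value to α:
0.0072 < 0.01
Decision: reject H₀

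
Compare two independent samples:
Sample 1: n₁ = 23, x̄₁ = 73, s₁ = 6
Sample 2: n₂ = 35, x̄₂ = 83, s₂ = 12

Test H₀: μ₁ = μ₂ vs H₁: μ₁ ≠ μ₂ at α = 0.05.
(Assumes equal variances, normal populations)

Pooled variance: s²_p = [22×6² + 34×12²]/(56) = 101.5714
s_p = 10.0783
SE = s_p×√(1/n₁ + 1/n₂) = 10.0783×√(1/23 + 1/35) = 2.7052
t = (x̄₁ - x̄₂)/SE = (73 - 83)/2.7052 = -3.6966
df = 56, t-critical = ±2.003
Decision: reject H₀

Answer: t = -3.6966, reject H₀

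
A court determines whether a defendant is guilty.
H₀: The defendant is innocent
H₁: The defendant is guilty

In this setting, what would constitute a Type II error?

Type I error: rejecting H₀ when it is actually true (false positive).
Type II error: failing to reject H₀ when H₁ is actually true (false negative).

Answer: Acquitting a guilty person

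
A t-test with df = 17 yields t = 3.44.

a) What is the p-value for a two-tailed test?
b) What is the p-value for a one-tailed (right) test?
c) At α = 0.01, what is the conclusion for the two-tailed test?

Using t-distribution with df = 17:
a) Two-tailed: p = 2×P(T > 3.44) = 0.0031
b) One-tailed: p = P(T > 3.44) = 0.0016
c) 0.0031 < 0.01, reject H₀

Answer: a) 0.0031, b) 0.0016, c) reject H₀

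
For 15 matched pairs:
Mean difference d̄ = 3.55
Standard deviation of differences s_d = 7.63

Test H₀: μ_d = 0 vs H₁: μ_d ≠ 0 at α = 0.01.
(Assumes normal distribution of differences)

df = n - 1 = 14
SE = s_d/√n = 7.63/√15 = 1.9701
t = d̄/SE = 3.55/1.9701 = 1.8019
Critical value: t_{0.005,14} = ±2.977
p-value ≈ 0.0931
Decision: fail to reject H₀

Answer: t = 1.8019, fail to reject H₀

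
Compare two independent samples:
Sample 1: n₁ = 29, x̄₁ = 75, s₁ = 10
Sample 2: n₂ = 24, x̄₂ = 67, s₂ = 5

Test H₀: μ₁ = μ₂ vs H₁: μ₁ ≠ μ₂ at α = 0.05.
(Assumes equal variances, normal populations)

Pooled variance: s²_p = [28×10² + 23×5²]/(51) = 66.1765
s_p = 8.1349
SE = s_p×√(1/n₁ + 1/n₂) = 8.1349×√(1/29 + 1/24) = 2.2448
t = (x̄₁ - x̄₂)/SE = (75 - 67)/2.2448 = 3.5638
df = 51, t-critical = ±2.008
Decision: reject H₀

Answer: t = 3.5638, reject H₀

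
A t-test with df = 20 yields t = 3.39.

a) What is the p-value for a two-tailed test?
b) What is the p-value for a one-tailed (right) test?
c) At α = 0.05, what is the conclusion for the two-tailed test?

Using t-distribution with df = 20:
a) Two-tailed: p = 2×P(T > 3.39) = 0.0029
b) One-tailed: p = P(T > 3.39) = 0.0015
c) 0.0029 < 0.05, reject H₀

Answer: a) 0.0029, b) 0.0015, c) reject H₀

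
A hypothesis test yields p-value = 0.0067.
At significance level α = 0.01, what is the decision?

Answer: reject H₀

Derivation:
Compare p-value to α:
0.0067 < 0.01
Decision: reject H₀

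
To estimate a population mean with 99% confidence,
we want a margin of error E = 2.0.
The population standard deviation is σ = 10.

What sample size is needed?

z_0.005 = 2.576
n = (z×σ/E)² = (2.576×10/2.0)²
n = 165.8944
Round up: n = 166

Answer: n = 166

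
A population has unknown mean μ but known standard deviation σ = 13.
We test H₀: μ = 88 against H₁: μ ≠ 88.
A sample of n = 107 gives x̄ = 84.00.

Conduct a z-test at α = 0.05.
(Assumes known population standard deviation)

Standard error: SE = σ/√n = 13/√107 = 1.2568
z-statistic: z = (x̄ - μ₀)/SE = (84.00 - 88)/1.2568 = -3.1827
Critical value: ±1.960
p-value = 0.0015
Decision: reject H₀

Answer: z = -3.1827, reject H₀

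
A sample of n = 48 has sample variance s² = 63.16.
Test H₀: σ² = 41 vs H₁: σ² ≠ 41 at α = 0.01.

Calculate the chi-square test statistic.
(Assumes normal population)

df = n - 1 = 47
χ² = (n-1)s²/σ₀² = 47×63.16/41 = 72.4029
Critical values: χ²_{0.995,47} = 25.775, χ²_{0.005,47} = 75.704
Rejection region: χ² < 25.775 or χ² > 75.704
Decision: fail to reject H₀

Answer: χ² = 72.4029, fail to reject H₀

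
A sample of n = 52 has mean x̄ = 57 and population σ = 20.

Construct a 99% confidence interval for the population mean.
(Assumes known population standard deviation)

Answer: (49.8555, 64.1445)

Derivation:
Confidence level: 99%, α = 0.01
z_0.005 = 2.576
SE = σ/√n = 20/√52 = 2.7735
Margin of error = 2.576 × 2.7735 = 7.1445
CI: x̄ ± margin = 57 ± 7.1445
CI: (49.8555, 64.1445)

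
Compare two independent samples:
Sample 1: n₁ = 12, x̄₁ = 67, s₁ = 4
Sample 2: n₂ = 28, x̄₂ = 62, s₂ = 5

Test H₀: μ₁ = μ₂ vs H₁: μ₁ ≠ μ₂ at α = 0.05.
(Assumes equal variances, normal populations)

Pooled variance: s²_p = [11×4² + 27×5²]/(38) = 22.3947
s_p = 4.7323
SE = s_p×√(1/n₁ + 1/n₂) = 4.7323×√(1/12 + 1/28) = 1.6328
t = (x̄₁ - x̄₂)/SE = (67 - 62)/1.6328 = 3.0622
df = 38, t-critical = ±2.024
Decision: reject H₀

Answer: t = 3.0622, reject H₀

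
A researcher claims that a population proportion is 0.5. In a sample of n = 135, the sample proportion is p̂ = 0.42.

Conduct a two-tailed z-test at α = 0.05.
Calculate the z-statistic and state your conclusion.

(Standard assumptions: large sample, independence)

Answer: z = -1.8590, fail to reject H₀

Derivation:
H₀: p = 0.5, H₁: p ≠ 0.5
Standard error: SE = √(p₀(1-p₀)/n) = √(0.5×0.5/135) = 0.043033
z-statistic: z = (p̂ - p₀)/SE = (0.42 - 0.5)/0.043033 = -1.8590
Critical value: z_0.025 = ±1.960
p-value = 0.0630
Decision: fail to reject H₀ at α = 0.05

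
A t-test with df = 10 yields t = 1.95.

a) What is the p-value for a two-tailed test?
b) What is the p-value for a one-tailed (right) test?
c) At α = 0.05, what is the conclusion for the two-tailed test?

Using t-distribution with df = 10:
a) Two-tailed: p = 2×P(T > 1.95) = 0.0797
b) One-tailed: p = P(T > 1.95) = 0.0399
c) 0.0797 ≥ 0.05, fail to reject H₀

Answer: a) 0.0797, b) 0.0399, c) fail to reject H₀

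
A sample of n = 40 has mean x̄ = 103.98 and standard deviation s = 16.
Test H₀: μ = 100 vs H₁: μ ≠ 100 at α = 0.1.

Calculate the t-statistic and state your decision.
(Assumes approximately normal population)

Answer: t = 1.5732, fail to reject H₀

Derivation:
df = n - 1 = 39
SE = s/√n = 16/√40 = 2.5298
t = (x̄ - μ₀)/SE = (103.98 - 100)/2.5298 = 1.5732
Critical value: t_{0.05,39} = ±1.685
p-value ≈ 0.1238
Decision: fail to reject H₀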